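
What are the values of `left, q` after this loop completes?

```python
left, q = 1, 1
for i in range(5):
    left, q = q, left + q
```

Let's trace through this code step by step.

Initialize: left = 1
Initialize: q = 1
Entering loop: for i in range(5):
After iteration 1: i = 0, left = 1, q = 2
After iteration 2: i = 1, left = 2, q = 3
After iteration 3: i = 2, left = 3, q = 5
After iteration 4: i = 3, left = 5, q = 8
After iteration 5: i = 4, left = 8, q = 13
Loop ends.

Final answer: 8, 13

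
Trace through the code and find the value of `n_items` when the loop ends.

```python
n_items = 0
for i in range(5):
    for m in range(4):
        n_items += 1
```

Let's trace through this code step by step.

Initialize: n_items = 0
Entering loop: for i in range(5):
After iteration 1: i = 0, n_items = 4
After iteration 2: i = 1, n_items = 8
After iteration 3: i = 2, n_items = 12
After iteration 4: i = 3, n_items = 16
After iteration 5: i = 4, n_items = 20
Loop ends.

Final answer: 20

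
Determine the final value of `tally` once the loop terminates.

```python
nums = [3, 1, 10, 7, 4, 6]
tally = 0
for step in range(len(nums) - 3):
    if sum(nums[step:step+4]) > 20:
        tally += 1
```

Let's trace through this code step by step.

Initialize: nums = [3, 1, 10, 7, 4, 6]
Initialize: tally = 0
Entering loop: for step in range(len(nums) - 3):
After iteration 1: step = 0, tally = 1
After iteration 2: step = 1, tally = 2
After iteration 3: step = 2, tally = 3
Loop ends.

Final answer: 3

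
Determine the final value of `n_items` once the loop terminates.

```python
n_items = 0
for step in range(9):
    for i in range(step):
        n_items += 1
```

Let's trace through this code step by step.

Initialize: n_items = 0
Entering loop: for step in range(9):
After iteration 1: step = 0, n_items = 0
After iteration 2: step = 1, n_items = 1, i = 0
After iteration 3: step = 2, n_items = 3, i = 1
After iteration 4: step = 3, n_items = 6, i = 2
After iteration 5: step = 4, n_items = 10, i = 3
After iteration 6: step = 5, n_items = 15, i = 4
After iteration 7: step = 6, n_items = 21, i = 5
After iteration 8: step = 7, n_items = 28, i = 6
After iteration 9: step = 8, n_items = 36, i = 7
Loop ends.

Final answer: 36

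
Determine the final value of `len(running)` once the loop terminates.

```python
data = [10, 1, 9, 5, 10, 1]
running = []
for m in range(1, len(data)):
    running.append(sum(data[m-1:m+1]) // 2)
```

Let's trace through this code step by step.

Initialize: data = [10, 1, 9, 5, 10, 1]
Initialize: running = []
Entering loop: for m in range(1, len(data)):
After iteration 1: m = 1, running = [5]
After iteration 2: m = 2, running = [5, 5]
After iteration 3: m = 3, running = [5, 5, 7]
After iteration 4: m = 4, running = [5, 5, 7, 7]
After iteration 5: m = 5, running = [5, 5, 7, 7, 5]
Loop ends.
len(running) = 5

Final answer: 5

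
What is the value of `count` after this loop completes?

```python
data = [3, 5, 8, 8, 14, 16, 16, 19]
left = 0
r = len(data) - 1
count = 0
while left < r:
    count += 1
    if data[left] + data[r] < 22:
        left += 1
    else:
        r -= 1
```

Let's trace through this code step by step.

Initialize: data = [3, 5, 8, 8, 14, 16, 16, 19]
Initialize: left = 0
Initialize: r = 7
Initialize: count = 0
Entering loop: while left < r:
After iteration 1: left = 0, r = 6, count = 1
After iteration 2: left = 1, r = 6, count = 2
After iteration 3: left = 2, r = 6, count = 3
After iteration 4: left = 2, r = 5, count = 4
After iteration 5: left = 2, r = 4, count = 5
After iteration 6: left = 2, r = 3, count = 6
After iteration 7: left = 3, r = 3, count = 7
Loop ends.

Final answer: 7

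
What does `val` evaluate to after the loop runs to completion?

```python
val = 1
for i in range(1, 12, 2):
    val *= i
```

Let's trace through this code step by step.

Initialize: val = 1
Entering loop: for i in range(1, 12, 2):
After iteration 1: i = 1, val = 1
After iteration 2: i = 3, val = 3
After iteration 3: i = 5, val = 15
After iteration 4: i = 7, val = 105
After iteration 5: i = 9, val = 945
After iteration 6: i = 11, val = 10395
Loop ends.

Final answer: 10395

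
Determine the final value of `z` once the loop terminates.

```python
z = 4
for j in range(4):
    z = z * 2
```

Let's trace through this code step by step.

Initialize: z = 4
Entering loop: for j in range(4):
After iteration 1: j = 0, z = 8
After iteration 2: j = 1, z = 16
After iteration 3: j = 2, z = 32
After iteration 4: j = 3, z = 64
Loop ends.

Final answer: 64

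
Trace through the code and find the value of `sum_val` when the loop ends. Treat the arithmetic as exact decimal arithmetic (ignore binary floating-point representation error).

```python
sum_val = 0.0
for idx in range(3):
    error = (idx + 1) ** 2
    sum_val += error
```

Let's trace through this code step by step.

Initialize: sum_val = 0.0
Entering loop: for idx in range(3):
After iteration 1: idx = 0, sum_val = 1.0, error = 1
After iteration 2: idx = 1, sum_val = 5.0, error = 4
After iteration 3: idx = 2, sum_val = 14.0, error = 9
Loop ends.

Final answer: 14.0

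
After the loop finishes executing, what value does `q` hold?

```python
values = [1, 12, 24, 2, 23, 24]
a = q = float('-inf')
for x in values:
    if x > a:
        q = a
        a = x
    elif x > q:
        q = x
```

Let's trace through this code step by step.

Initialize: values = [1, 12, 24, 2, 23, 24]
Initialize: a = -inf
Initialize: q = -inf
Entering loop: for x in values:
After iteration 1: x = 1, a = 1, q = -inf
After iteration 2: x = 12, a = 12, q = 1
After iteration 3: x = 24, a = 24, q = 12
After iteration 4: x = 2, a = 24, q = 12
After iteration 5: x = 23, a = 24, q = 23
After iteration 6: x = 24, a = 24, q = 24
Loop ends.

Final answer: 24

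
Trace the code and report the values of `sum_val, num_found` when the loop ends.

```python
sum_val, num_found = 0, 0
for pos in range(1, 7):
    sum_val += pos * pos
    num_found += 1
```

Let's trace through this code step by step.

Initialize: sum_val = 0
Initialize: num_found = 0
Entering loop: for pos in range(1, 7):
After iteration 1: pos = 1, sum_val = 1, num_found = 1
After iteration 2: pos = 2, sum_val = 5, num_found = 2
After iteration 3: pos = 3, sum_val = 14, num_found = 3
After iteration 4: pos = 4, sum_val = 30, num_found = 4
After iteration 5: pos = 5, sum_val = 55, num_found = 5
After iteration 6: pos = 6, sum_val = 91, num_found = 6
Loop ends.

Final answer: 91, 6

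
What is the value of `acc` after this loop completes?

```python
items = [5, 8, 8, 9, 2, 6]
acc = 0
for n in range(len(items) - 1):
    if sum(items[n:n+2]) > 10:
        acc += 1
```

Let's trace through this code step by step.

Initialize: items = [5, 8, 8, 9, 2, 6]
Initialize: acc = 0
Entering loop: for n in range(len(items) - 1):
After iteration 1: n = 0, acc = 1
After iteration 2: n = 1, acc = 2
After iteration 3: n = 2, acc = 3
After iteration 4: n = 3, acc = 4
After iteration 5: n = 4, acc = 4
Loop ends.

Final answer: 4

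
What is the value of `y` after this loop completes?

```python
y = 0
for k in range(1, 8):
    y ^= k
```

Let's trace through this code step by step.

Initialize: y = 0
Entering loop: for k in range(1, 8):
After iteration 1: k = 1, y = 1
After iteration 2: k = 2, y = 3
After iteration 3: k = 3, y = 0
After iteration 4: k = 4, y = 4
After iteration 5: k = 5, y = 1
After iteration 6: k = 6, y = 7
After iteration 7: k = 7, y = 0
Loop ends.

Final answer: 0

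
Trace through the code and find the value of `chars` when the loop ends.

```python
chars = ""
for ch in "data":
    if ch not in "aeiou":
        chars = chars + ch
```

Let's trace through this code step by step.

Initialize: chars = ''
Entering loop: for ch in "data":
After iteration 1: ch = 'd', chars = 'd'
After iteration 2: ch = 'a', chars = 'd'
After iteration 3: ch = 't', chars = 'dt'
After iteration 4: ch = 'a', chars = 'dt'
Loop ends.

Final answer: 'dt'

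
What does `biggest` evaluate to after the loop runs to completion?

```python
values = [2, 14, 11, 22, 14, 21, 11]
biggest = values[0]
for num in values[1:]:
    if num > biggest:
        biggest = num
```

Let's trace through this code step by step.

Initialize: values = [2, 14, 11, 22, 14, 21, 11]
Initialize: biggest = 2
Entering loop: for num in values[1:]:
After iteration 1: num = 14, biggest = 14
After iteration 2: num = 11, biggest = 14
After iteration 3: num = 22, biggest = 22
After iteration 4: num = 14, biggest = 22
After iteration 5: num = 21, biggest = 22
After iteration 6: num = 11, biggest = 22
Loop ends.

Final answer: 22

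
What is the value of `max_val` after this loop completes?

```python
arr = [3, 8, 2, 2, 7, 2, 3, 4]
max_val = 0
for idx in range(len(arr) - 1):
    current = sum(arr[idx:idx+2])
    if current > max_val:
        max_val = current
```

Let's trace through this code step by step.

Initialize: arr = [3, 8, 2, 2, 7, 2, 3, 4]
Initialize: max_val = 0
Entering loop: for idx in range(len(arr) - 1):
After iteration 1: idx = 0, max_val = 11, current = 11
After iteration 2: idx = 1, max_val = 11, current = 10
After iteration 3: idx = 2, max_val = 11, current = 4
After iteration 4: idx = 3, max_val = 11, current = 9
After iteration 5: idx = 4, max_val = 11, current = 9
After iteration 6: idx = 5, max_val = 11, current = 5
After iteration 7: idx = 6, max_val = 11, current = 7
Loop ends.

Final answer: 11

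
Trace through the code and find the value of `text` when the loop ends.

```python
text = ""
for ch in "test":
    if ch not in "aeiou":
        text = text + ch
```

Let's trace through this code step by step.

Initialize: text = ''
Entering loop: for ch in "test":
After iteration 1: ch = 't', text = 't'
After iteration 2: ch = 'e', text = 't'
After iteration 3: ch = 's', text = 'ts'
After iteration 4: ch = 't', text = 'tst'
Loop ends.

Final answer: 'tst'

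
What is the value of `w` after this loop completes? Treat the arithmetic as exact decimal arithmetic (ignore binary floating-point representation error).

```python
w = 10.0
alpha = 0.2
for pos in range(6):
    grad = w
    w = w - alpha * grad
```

Let's trace through this code step by step.

Initialize: w = 10.0
Initialize: alpha = 0.2
Entering loop: for pos in range(6):
After iteration 1: pos = 0, w = 8.0, grad = 10.0
After iteration 2: pos = 1, w = 6.4, grad = 8.0
After iteration 3: pos = 2, w = 5.12, grad = 6.4
After iteration 4: pos = 3, w = 4.096, grad = 5.12
After iteration 5: pos = 4, w = 3.2768, grad = 4.096
After iteration 6: pos = 5, w = 2.62144, grad = 3.2768
Loop ends.

Final answer: 2.62144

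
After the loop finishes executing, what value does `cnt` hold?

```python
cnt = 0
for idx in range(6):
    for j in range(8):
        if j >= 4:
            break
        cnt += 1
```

Let's trace through this code step by step.

Initialize: cnt = 0
Entering loop: for idx in range(6):
After iteration 1: idx = 0, cnt = 4
After iteration 2: idx = 1, cnt = 8
After iteration 3: idx = 2, cnt = 12
After iteration 4: idx = 3, cnt = 16
After iteration 5: idx = 4, cnt = 20
After iteration 6: idx = 5, cnt = 24
Loop ends.

Final answer: 24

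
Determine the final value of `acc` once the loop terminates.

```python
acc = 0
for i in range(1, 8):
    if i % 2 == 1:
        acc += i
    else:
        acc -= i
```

Let's trace through this code step by step.

Initialize: acc = 0
Entering loop: for i in range(1, 8):
After iteration 1: i = 1, acc = 1
After iteration 2: i = 2, acc = -1
After iteration 3: i = 3, acc = 2
After iteration 4: i = 4, acc = -2
After iteration 5: i = 5, acc = 3
After iteration 6: i = 6, acc = -3
After iteration 7: i = 7, acc = 4
Loop ends.

Final answer: 4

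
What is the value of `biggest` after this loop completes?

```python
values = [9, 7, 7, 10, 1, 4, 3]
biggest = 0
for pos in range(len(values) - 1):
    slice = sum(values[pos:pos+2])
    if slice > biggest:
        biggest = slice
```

Let's trace through this code step by step.

Initialize: values = [9, 7, 7, 10, 1, 4, 3]
Initialize: biggest = 0
Entering loop: for pos in range(len(values) - 1):
After iteration 1: pos = 0, biggest = 16, slice = 16
After iteration 2: pos = 1, biggest = 16, slice = 14
After iteration 3: pos = 2, biggest = 17, slice = 17
After iteration 4: pos = 3, biggest = 17, slice = 11
After iteration 5: pos = 4, biggest = 17, slice = 5
After iteration 6: pos = 5, biggest = 17, slice = 7
Loop ends.

Final answer: 17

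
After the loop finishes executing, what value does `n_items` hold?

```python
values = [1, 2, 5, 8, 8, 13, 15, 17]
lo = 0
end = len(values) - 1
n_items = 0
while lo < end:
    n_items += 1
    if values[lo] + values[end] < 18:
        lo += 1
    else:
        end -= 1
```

Let's trace through this code step by step.

Initialize: values = [1, 2, 5, 8, 8, 13, 15, 17]
Initialize: lo = 0
Initialize: end = 7
Initialize: n_items = 0
Entering loop: while lo < end:
After iteration 1: lo = 0, end = 6, n_items = 1
After iteration 2: lo = 1, end = 6, n_items = 2
After iteration 3: lo = 2, end = 6, n_items = 3
After iteration 4: lo = 2, end = 5, n_items = 4
After iteration 5: lo = 2, end = 4, n_items = 5
After iteration 6: lo = 3, end = 4, n_items = 6
After iteration 7: lo = 4, end = 4, n_items = 7
Loop ends.

Final answer: 7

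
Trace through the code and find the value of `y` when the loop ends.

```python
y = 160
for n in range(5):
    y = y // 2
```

Let's trace through this code step by step.

Initialize: y = 160
Entering loop: for n in range(5):
After iteration 1: n = 0, y = 80
After iteration 2: n = 1, y = 40
After iteration 3: n = 2, y = 20
After iteration 4: n = 3, y = 10
After iteration 5: n = 4, y = 5
Loop ends.

Final answer: 5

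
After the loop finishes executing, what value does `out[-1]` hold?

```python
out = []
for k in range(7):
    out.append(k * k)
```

Let's trace through this code step by step.

Initialize: out = []
Entering loop: for k in range(7):
After iteration 1: k = 0, out = [0]
After iteration 2: k = 1, out = [0, 1]
After iteration 3: k = 2, out = [0, 1, 4]
After iteration 4: k = 3, out = [0, 1, 4, 9]
After iteration 5: k = 4, out = [0, 1, 4, 9, 16]
After iteration 6: k = 5, out = [0, 1, 4, 9, 16, 25]
After iteration 7: k = 6, out = [0, 1, 4, 9, 16, 25, 36]
Loop ends.
out[-1] = 36

Final answer: 36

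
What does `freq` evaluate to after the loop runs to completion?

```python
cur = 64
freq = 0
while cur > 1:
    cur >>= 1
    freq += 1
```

Let's trace through this code step by step.

Initialize: cur = 64
Initialize: freq = 0
Entering loop: while cur > 1:
After iteration 1: cur = 32, freq = 1
After iteration 2: cur = 16, freq = 2
After iteration 3: cur = 8, freq = 3
After iteration 4: cur = 4, freq = 4
After iteration 5: cur = 2, freq = 5
After iteration 6: cur = 1, freq = 6
Loop ends.

Final answer: 6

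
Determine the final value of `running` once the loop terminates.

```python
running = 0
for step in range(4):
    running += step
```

Let's trace through this code step by step.

Initialize: running = 0
Entering loop: for step in range(4):
After iteration 1: step = 0, running = 0
After iteration 2: step = 1, running = 1
After iteration 3: step = 2, running = 3
After iteration 4: step = 3, running = 6
Loop ends.

Final answer: 6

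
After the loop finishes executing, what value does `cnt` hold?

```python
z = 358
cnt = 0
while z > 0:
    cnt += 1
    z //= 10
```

Let's trace through this code step by step.

Initialize: z = 358
Initialize: cnt = 0
Entering loop: while z > 0:
After iteration 1: z = 35, cnt = 1
After iteration 2: z = 3, cnt = 2
After iteration 3: z = 0, cnt = 3
Loop ends.

Final answer: 3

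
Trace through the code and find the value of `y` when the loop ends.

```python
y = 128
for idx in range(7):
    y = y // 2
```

Let's trace through this code step by step.

Initialize: y = 128
Entering loop: for idx in range(7):
After iteration 1: idx = 0, y = 64
After iteration 2: idx = 1, y = 32
After iteration 3: idx = 2, y = 16
After iteration 4: idx = 3, y = 8
After iteration 5: idx = 4, y = 4
After iteration 6: idx = 5, y = 2
After iteration 7: idx = 6, y = 1
Loop ends.

Final answer: 1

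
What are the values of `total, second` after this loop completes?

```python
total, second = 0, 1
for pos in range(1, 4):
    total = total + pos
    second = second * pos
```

Let's trace through this code step by step.

Initialize: total = 0
Initialize: second = 1
Entering loop: for pos in range(1, 4):
After iteration 1: pos = 1, total = 1, second = 1
After iteration 2: pos = 2, total = 3, second = 2
After iteration 3: pos = 3, total = 6, second = 6
Loop ends.

Final answer: 6, 6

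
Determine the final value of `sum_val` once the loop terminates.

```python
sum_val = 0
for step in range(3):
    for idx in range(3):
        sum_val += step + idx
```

Let's trace through this code step by step.

Initialize: sum_val = 0
Entering loop: for step in range(3):
After iteration 1: step = 0, sum_val = 3
After iteration 2: step = 1, sum_val = 9
After iteration 3: step = 2, sum_val = 18
Loop ends.

Final answer: 18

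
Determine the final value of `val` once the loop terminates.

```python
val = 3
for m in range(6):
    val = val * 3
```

Let's trace through this code step by step.

Initialize: val = 3
Entering loop: for m in range(6):
After iteration 1: m = 0, val = 9
After iteration 2: m = 1, val = 27
After iteration 3: m = 2, val = 81
After iteration 4: m = 3, val = 243
After iteration 5: m = 4, val = 729
After iteration 6: m = 5, val = 2187
Loop ends.

Final answer: 2187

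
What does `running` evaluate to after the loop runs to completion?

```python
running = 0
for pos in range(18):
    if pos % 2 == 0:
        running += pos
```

Let's trace through this code step by step.

Initialize: running = 0
Entering loop: for pos in range(18):
After iteration 1: pos = 0, running = 0
After iteration 2: pos = 1, running = 0
After iteration 3: pos = 2, running = 2
After iteration 4: pos = 3, running = 2
After iteration 5: pos = 4, running = 6
After iteration 6: pos = 5, running = 6
After iteration 7: pos = 6, running = 12
After iteration 8: pos = 7, running = 12
After iteration 9: pos = 8, running = 20
After iteration 10: pos = 9, running = 20
After iteration 11: pos = 10, running = 30
After iteration 12: pos = 11, running = 30
After iteration 13: pos = 12, running = 42
After iteration 14: pos = 13, running = 42
After iteration 15: pos = 14, running = 56
After iteration 16: pos = 15, running = 56
After iteration 17: pos = 16, running = 72
After iteration 18: pos = 17, running = 72
Loop ends.

Final answer: 72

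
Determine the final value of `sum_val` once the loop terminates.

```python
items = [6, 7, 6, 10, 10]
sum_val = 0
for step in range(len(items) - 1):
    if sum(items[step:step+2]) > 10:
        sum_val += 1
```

Let's trace through this code step by step.

Initialize: items = [6, 7, 6, 10, 10]
Initialize: sum_val = 0
Entering loop: for step in range(len(items) - 1):
After iteration 1: step = 0, sum_val = 1
After iteration 2: step = 1, sum_val = 2
After iteration 3: step = 2, sum_val = 3
After iteration 4: step = 3, sum_val = 4
Loop ends.

Final answer: 4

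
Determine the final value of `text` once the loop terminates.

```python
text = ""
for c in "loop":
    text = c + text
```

Let's trace through this code step by step.

Initialize: text = ''
Entering loop: for c in "loop":
After iteration 1: c = 'l', text = 'l'
After iteration 2: c = 'o', text = 'ol'
After iteration 3: c = 'o', text = 'ool'
After iteration 4: c = 'p', text = 'pool'
Loop ends.

Final answer: 'pool'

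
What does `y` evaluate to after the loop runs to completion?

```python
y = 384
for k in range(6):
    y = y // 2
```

Let's trace through this code step by step.

Initialize: y = 384
Entering loop: for k in range(6):
After iteration 1: k = 0, y = 192
After iteration 2: k = 1, y = 96
After iteration 3: k = 2, y = 48
After iteration 4: k = 3, y = 24
After iteration 5: k = 4, y = 12
After iteration 6: k = 5, y = 6
Loop ends.

Final answer: 6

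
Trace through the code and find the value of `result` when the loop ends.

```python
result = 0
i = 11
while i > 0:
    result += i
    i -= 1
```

Let's trace through this code step by step.

Initialize: result = 0
Initialize: i = 11
Entering loop: while i > 0:
After iteration 1: result = 11, i = 10
After iteration 2: result = 21, i = 9
After iteration 3: result = 30, i = 8
After iteration 4: result = 38, i = 7
After iteration 5: result = 45, i = 6
After iteration 6: result = 51, i = 5
After iteration 7: result = 56, i = 4
After iteration 8: result = 60, i = 3
After iteration 9: result = 63, i = 2
After iteration 10: result = 65, i = 1
After iteration 11: result = 66, i = 0
Loop ends.

Final answer: 66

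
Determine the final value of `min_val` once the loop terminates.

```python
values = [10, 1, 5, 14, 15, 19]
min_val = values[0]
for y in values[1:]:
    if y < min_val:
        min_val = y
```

Let's trace through this code step by step.

Initialize: values = [10, 1, 5, 14, 15, 19]
Initialize: min_val = 10
Entering loop: for y in values[1:]:
After iteration 1: y = 1, min_val = 1
After iteration 2: y = 5, min_val = 1
After iteration 3: y = 14, min_val = 1
After iteration 4: y = 15, min_val = 1
After iteration 5: y = 19, min_val = 1
Loop ends.

Final answer: 1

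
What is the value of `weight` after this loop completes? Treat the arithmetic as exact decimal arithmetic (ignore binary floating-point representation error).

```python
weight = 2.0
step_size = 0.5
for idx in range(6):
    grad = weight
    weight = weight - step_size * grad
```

Let's trace through this code step by step.

Initialize: weight = 2.0
Initialize: step_size = 0.5
Entering loop: for idx in range(6):
After iteration 1: idx = 0, weight = 1.0, grad = 2.0
After iteration 2: idx = 1, weight = 0.5, grad = 1.0
After iteration 3: idx = 2, weight = 0.25, grad = 0.5
After iteration 4: idx = 3, weight = 0.125, grad = 0.25
After iteration 5: idx = 4, weight = 0.0625, grad = 0.125
After iteration 6: idx = 5, weight = 0.03125, grad = 0.0625
Loop ends.

Final answer: 0.03125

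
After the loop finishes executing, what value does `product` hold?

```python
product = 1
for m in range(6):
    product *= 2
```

Let's trace through this code step by step.

Initialize: product = 1
Entering loop: for m in range(6):
After iteration 1: m = 0, product = 2
After iteration 2: m = 1, product = 4
After iteration 3: m = 2, product = 8
After iteration 4: m = 3, product = 16
After iteration 5: m = 4, product = 32
After iteration 6: m = 5, product = 64
Loop ends.

Final answer: 64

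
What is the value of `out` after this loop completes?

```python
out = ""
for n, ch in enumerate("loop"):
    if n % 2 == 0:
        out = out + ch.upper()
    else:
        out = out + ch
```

Let's trace through this code step by step.

Initialize: out = ''
Entering loop: for n, ch in enumerate("loop"):
After iteration 1: n = 0, ch = 'l', out = 'L'
After iteration 2: n = 1, ch = 'o', out = 'Lo'
After iteration 3: n = 2, ch = 'o', out = 'LoO'
After iteration 4: n = 3, ch = 'p', out = 'LoOp'
Loop ends.

Final answer: 'LoOp'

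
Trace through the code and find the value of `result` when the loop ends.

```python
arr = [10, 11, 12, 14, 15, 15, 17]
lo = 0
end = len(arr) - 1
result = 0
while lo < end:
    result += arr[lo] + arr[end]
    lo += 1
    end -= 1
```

Let's trace through this code step by step.

Initialize: arr = [10, 11, 12, 14, 15, 15, 17]
Initialize: lo = 0
Initialize: end = 6
Initialize: result = 0
Entering loop: while lo < end:
After iteration 1: lo = 1, end = 5, result = 27
After iteration 2: lo = 2, end = 4, result = 53
After iteration 3: lo = 3, end = 3, result = 80
Loop ends.

Final answer: 80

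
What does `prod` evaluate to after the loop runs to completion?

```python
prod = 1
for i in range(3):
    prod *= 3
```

Let's trace through this code step by step.

Initialize: prod = 1
Entering loop: for i in range(3):
After iteration 1: i = 0, prod = 3
After iteration 2: i = 1, prod = 9
After iteration 3: i = 2, prod = 27
Loop ends.

Final answer: 27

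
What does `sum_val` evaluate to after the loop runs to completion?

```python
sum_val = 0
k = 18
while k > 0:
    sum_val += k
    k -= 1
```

Let's trace through this code step by step.

Initialize: sum_val = 0
Initialize: k = 18
Entering loop: while k > 0:
After iteration 1: sum_val = 18, k = 17
After iteration 2: sum_val = 35, k = 16
After iteration 3: sum_val = 51, k = 15
After iteration 4: sum_val = 66, k = 14
After iteration 5: sum_val = 80, k = 13
After iteration 6: sum_val = 93, k = 12
After iteration 7: sum_val = 105, k = 11
After iteration 8: sum_val = 116, k = 10
After iteration 9: sum_val = 126, k = 9
After iteration 10: sum_val = 135, k = 8
After iteration 11: sum_val = 143, k = 7
After iteration 12: sum_val = 150, k = 6
After iteration 13: sum_val = 156, k = 5
After iteration 14: sum_val = 161, k = 4
After iteration 15: sum_val = 165, k = 3
After iteration 16: sum_val = 168, k = 2
After iteration 17: sum_val = 170, k = 1
After iteration 18: sum_val = 171, k = 0
Loop ends.

Final answer: 171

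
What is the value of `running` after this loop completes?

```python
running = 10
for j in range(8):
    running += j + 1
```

Let's trace through this code step by step.

Initialize: running = 10
Entering loop: for j in range(8):
After iteration 1: j = 0, running = 11
After iteration 2: j = 1, running = 13
After iteration 3: j = 2, running = 16
After iteration 4: j = 3, running = 20
After iteration 5: j = 4, running = 25
After iteration 6: j = 5, running = 31
After iteration 7: j = 6, running = 38
After iteration 8: j = 7, running = 46
Loop ends.

Final answer: 46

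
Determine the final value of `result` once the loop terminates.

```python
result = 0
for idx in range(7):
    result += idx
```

Let's trace through this code step by step.

Initialize: result = 0
Entering loop: for idx in range(7):
After iteration 1: idx = 0, result = 0
After iteration 2: idx = 1, result = 1
After iteration 3: idx = 2, result = 3
After iteration 4: idx = 3, result = 6
After iteration 5: idx = 4, result = 10
After iteration 6: idx = 5, result = 15
After iteration 7: idx = 6, result = 21
Loop ends.

Final answer: 21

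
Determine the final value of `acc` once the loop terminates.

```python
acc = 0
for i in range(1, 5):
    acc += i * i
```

Let's trace through this code step by step.

Initialize: acc = 0
Entering loop: for i in range(1, 5):
After iteration 1: i = 1, acc = 1
After iteration 2: i = 2, acc = 5
After iteration 3: i = 3, acc = 14
After iteration 4: i = 4, acc = 30
Loop ends.

Final answer: 30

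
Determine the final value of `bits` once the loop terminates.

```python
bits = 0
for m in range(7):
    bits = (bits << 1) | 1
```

Let's trace through this code step by step.

Initialize: bits = 0
Entering loop: for m in range(7):
After iteration 1: m = 0, bits = 1
After iteration 2: m = 1, bits = 3
After iteration 3: m = 2, bits = 7
After iteration 4: m = 3, bits = 15
After iteration 5: m = 4, bits = 31
After iteration 6: m = 5, bits = 63
After iteration 7: m = 6, bits = 127
Loop ends.

Final answer: 127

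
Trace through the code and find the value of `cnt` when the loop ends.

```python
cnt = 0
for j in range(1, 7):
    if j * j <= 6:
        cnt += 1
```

Let's trace through this code step by step.

Initialize: cnt = 0
Entering loop: for j in range(1, 7):
After iteration 1: j = 1, cnt = 1
After iteration 2: j = 2, cnt = 2
After iteration 3: j = 3, cnt = 2
After iteration 4: j = 4, cnt = 2
After iteration 5: j = 5, cnt = 2
After iteration 6: j = 6, cnt = 2
Loop ends.

Final answer: 2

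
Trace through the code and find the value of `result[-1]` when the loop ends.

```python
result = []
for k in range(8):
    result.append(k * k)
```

Let's trace through this code step by step.

Initialize: result = []
Entering loop: for k in range(8):
After iteration 1: k = 0, result = [0]
After iteration 2: k = 1, result = [0, 1]
After iteration 3: k = 2, result = [0, 1, 4]
After iteration 4: k = 3, result = [0, 1, 4, 9]
After iteration 5: k = 4, result = [0, 1, 4, 9, 16]
After iteration 6: k = 5, result = [0, 1, 4, 9, 16, 25]
After iteration 7: k = 6, result = [0, 1, 4, 9, 16, 25, 36]
After iteration 8: k = 7, result = [0, 1, 4, 9, 16, 25, 36, 49]
Loop ends.
result[-1] = 49

Final answer: 49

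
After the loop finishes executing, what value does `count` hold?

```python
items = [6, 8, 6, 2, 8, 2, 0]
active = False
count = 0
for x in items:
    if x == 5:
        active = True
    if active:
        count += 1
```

Let's trace through this code step by step.

Initialize: items = [6, 8, 6, 2, 8, 2, 0]
Initialize: active = False
Initialize: count = 0
Entering loop: for x in items:
After iteration 1: x = 6, count = 0
After iteration 2: x = 8, count = 0
After iteration 3: x = 6, count = 0
After iteration 4: x = 2, count = 0
After iteration 5: x = 8, count = 0
After iteration 6: x = 2, count = 0
After iteration 7: x = 0, count = 0
Loop ends.

Final answer: 0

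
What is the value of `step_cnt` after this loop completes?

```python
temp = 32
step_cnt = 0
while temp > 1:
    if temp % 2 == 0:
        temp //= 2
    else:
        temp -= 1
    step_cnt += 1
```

Let's trace through this code step by step.

Initialize: temp = 32
Initialize: step_cnt = 0
Entering loop: while temp > 1:
After iteration 1: temp = 16, step_cnt = 1
After iteration 2: temp = 8, step_cnt = 2
After iteration 3: temp = 4, step_cnt = 3
After iteration 4: temp = 2, step_cnt = 4
After iteration 5: temp = 1, step_cnt = 5
Loop ends.

Final answer: 5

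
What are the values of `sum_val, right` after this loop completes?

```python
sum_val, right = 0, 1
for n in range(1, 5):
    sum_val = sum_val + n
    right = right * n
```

Let's trace through this code step by step.

Initialize: sum_val = 0
Initialize: right = 1
Entering loop: for n in range(1, 5):
After iteration 1: n = 1, sum_val = 1, right = 1
After iteration 2: n = 2, sum_val = 3, right = 2
After iteration 3: n = 3, sum_val = 6, right = 6
After iteration 4: n = 4, sum_val = 10, right = 24
Loop ends.

Final answer: 10, 24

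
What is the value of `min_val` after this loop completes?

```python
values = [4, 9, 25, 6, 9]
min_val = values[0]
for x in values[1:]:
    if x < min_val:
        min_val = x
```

Let's trace through this code step by step.

Initialize: values = [4, 9, 25, 6, 9]
Initialize: min_val = 4
Entering loop: for x in values[1:]:
After iteration 1: x = 9, min_val = 4
After iteration 2: x = 25, min_val = 4
After iteration 3: x = 6, min_val = 4
After iteration 4: x = 9, min_val = 4
Loop ends.

Final answer: 4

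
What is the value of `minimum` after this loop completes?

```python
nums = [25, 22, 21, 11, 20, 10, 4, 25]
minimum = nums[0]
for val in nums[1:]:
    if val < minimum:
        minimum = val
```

Let's trace through this code step by step.

Initialize: nums = [25, 22, 21, 11, 20, 10, 4, 25]
Initialize: minimum = 25
Entering loop: for val in nums[1:]:
After iteration 1: val = 22, minimum = 22
After iteration 2: val = 21, minimum = 21
After iteration 3: val = 11, minimum = 11
After iteration 4: val = 20, minimum = 11
After iteration 5: val = 10, minimum = 10
After iteration 6: val = 4, minimum = 4
After iteration 7: val = 25, minimum = 4
Loop ends.

Final answer: 4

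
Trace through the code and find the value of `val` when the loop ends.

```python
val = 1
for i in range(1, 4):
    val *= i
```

Let's trace through this code step by step.

Initialize: val = 1
Entering loop: for i in range(1, 4):
After iteration 1: i = 1, val = 1
After iteration 2: i = 2, val = 2
After iteration 3: i = 3, val = 6
Loop ends.

Final answer: 6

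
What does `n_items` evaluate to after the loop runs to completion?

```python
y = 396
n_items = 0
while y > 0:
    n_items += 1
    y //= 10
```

Let's trace through this code step by step.

Initialize: y = 396
Initialize: n_items = 0
Entering loop: while y > 0:
After iteration 1: y = 39, n_items = 1
After iteration 2: y = 3, n_items = 2
After iteration 3: y = 0, n_items = 3
Loop ends.

Final answer: 3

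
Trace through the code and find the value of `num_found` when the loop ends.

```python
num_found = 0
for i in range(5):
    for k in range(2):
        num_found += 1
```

Let's trace through this code step by step.

Initialize: num_found = 0
Entering loop: for i in range(5):
After iteration 1: i = 0, num_found = 2
After iteration 2: i = 1, num_found = 4
After iteration 3: i = 2, num_found = 6
After iteration 4: i = 3, num_found = 8
After iteration 5: i = 4, num_found = 10
Loop ends.

Final answer: 10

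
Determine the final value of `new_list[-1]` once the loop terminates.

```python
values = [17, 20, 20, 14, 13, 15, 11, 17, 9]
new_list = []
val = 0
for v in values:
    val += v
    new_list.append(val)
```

Let's trace through this code step by step.

Initialize: values = [17, 20, 20, 14, 13, 15, 11, 17, 9]
Initialize: new_list = []
Initialize: val = 0
Entering loop: for v in values:
After iteration 1: v = 17, new_list = [17], val = 17
After iteration 2: v = 20, new_list = [17, 37], val = 37
After iteration 3: v = 20, new_list = [17, 37, 57], val = 57
After iteration 4: v = 14, new_list = [17, 37, 57, 71], val = 71
After iteration 5: v = 13, new_list = [17, 37, 57, 71, 84], val = 84
After iteration 6: v = 15, new_list = [17, 37, 57, 71, 84, 99], val = 99
After iteration 7: v = 11, new_list = [17, 37, 57, 71, 84, 99, 110], val = 110
After iteration 8: v = 17, new_list = [17, 37, 57, 71, 84, 99, 110, 127], val = 127
After iteration 9: v = 9, new_list = [17, 37, 57, 71, 84, 99, 110, 127, 136], val = 136
Loop ends.
new_list[-1] = 136

Final answer: 136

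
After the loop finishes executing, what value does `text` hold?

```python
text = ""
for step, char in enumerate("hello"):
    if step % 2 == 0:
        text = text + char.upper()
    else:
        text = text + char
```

Let's trace through this code step by step.

Initialize: text = ''
Entering loop: for step, char in enumerate("hello"):
After iteration 1: step = 0, char = 'h', text = 'H'
After iteration 2: step = 1, char = 'e', text = 'He'
After iteration 3: step = 2, char = 'l', text = 'HeL'
After iteration 4: step = 3, char = 'l', text = 'HeLl'
After iteration 5: step = 4, char = 'o', text = 'HeLlO'
Loop ends.

Final answer: 'HeLlO'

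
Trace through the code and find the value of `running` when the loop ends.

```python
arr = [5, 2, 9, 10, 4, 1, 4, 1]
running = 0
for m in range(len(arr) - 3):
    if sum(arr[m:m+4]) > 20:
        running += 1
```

Let's trace through this code step by step.

Initialize: arr = [5, 2, 9, 10, 4, 1, 4, 1]
Initialize: running = 0
Entering loop: for m in range(len(arr) - 3):
After iteration 1: m = 0, running = 1
After iteration 2: m = 1, running = 2
After iteration 3: m = 2, running = 3
After iteration 4: m = 3, running = 3
After iteration 5: m = 4, running = 3
Loop ends.

Final answer: 3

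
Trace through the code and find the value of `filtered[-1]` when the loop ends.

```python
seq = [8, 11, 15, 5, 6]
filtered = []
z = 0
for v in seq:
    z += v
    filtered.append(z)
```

Let's trace through this code step by step.

Initialize: seq = [8, 11, 15, 5, 6]
Initialize: filtered = []
Initialize: z = 0
Entering loop: for v in seq:
After iteration 1: v = 8, filtered = [8], z = 8
After iteration 2: v = 11, filtered = [8, 19], z = 19
After iteration 3: v = 15, filtered = [8, 19, 34], z = 34
After iteration 4: v = 5, filtered = [8, 19, 34, 39], z = 39
After iteration 5: v = 6, filtered = [8, 19, 34, 39, 45], z = 45
Loop ends.
filtered[-1] = 45

Final answer: 45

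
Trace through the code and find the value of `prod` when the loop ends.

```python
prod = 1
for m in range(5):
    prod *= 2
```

Let's trace through this code step by step.

Initialize: prod = 1
Entering loop: for m in range(5):
After iteration 1: m = 0, prod = 2
After iteration 2: m = 1, prod = 4
After iteration 3: m = 2, prod = 8
After iteration 4: m = 3, prod = 16
After iteration 5: m = 4, prod = 32
Loop ends.

Final answer: 32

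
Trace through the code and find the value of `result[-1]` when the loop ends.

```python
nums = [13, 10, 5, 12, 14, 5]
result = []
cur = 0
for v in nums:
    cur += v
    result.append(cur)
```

Let's trace through this code step by step.

Initialize: nums = [13, 10, 5, 12, 14, 5]
Initialize: result = []
Initialize: cur = 0
Entering loop: for v in nums:
After iteration 1: v = 13, result = [13], cur = 13
After iteration 2: v = 10, result = [13, 23], cur = 23
After iteration 3: v = 5, result = [13, 23, 28], cur = 28
After iteration 4: v = 12, result = [13, 23, 28, 40], cur = 40
After iteration 5: v = 14, result = [13, 23, 28, 40, 54], cur = 54
After iteration 6: v = 5, result = [13, 23, 28, 40, 54, 59], cur = 59
Loop ends.
result[-1] = 59

Final answer: 59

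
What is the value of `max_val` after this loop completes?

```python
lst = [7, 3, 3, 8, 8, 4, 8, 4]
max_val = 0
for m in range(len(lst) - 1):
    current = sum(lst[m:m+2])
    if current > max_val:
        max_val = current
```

Let's trace through this code step by step.

Initialize: lst = [7, 3, 3, 8, 8, 4, 8, 4]
Initialize: max_val = 0
Entering loop: for m in range(len(lst) - 1):
After iteration 1: m = 0, max_val = 10, current = 10
After iteration 2: m = 1, max_val = 10, current = 6
After iteration 3: m = 2, max_val = 11, current = 11
After iteration 4: m = 3, max_val = 16, current = 16
After iteration 5: m = 4, max_val = 16, current = 12
After iteration 6: m = 5, max_val = 16, current = 12
After iteration 7: m = 6, max_val = 16, current = 12
Loop ends.

Final answer: 16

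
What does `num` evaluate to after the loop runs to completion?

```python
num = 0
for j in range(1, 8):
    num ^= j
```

Let's trace through this code step by step.

Initialize: num = 0
Entering loop: for j in range(1, 8):
After iteration 1: j = 1, num = 1
After iteration 2: j = 2, num = 3
After iteration 3: j = 3, num = 0
After iteration 4: j = 4, num = 4
After iteration 5: j = 5, num = 1
After iteration 6: j = 6, num = 7
After iteration 7: j = 7, num = 0
Loop ends.

Final answer: 0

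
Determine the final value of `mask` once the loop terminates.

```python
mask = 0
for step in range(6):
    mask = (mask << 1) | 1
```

Let's trace through this code step by step.

Initialize: mask = 0
Entering loop: for step in range(6):
After iteration 1: step = 0, mask = 1
After iteration 2: step = 1, mask = 3
After iteration 3: step = 2, mask = 7
After iteration 4: step = 3, mask = 15
After iteration 5: step = 4, mask = 31
After iteration 6: step = 5, mask = 63
Loop ends.

Final answer: 63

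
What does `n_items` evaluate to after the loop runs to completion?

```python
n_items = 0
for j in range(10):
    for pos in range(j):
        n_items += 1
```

Let's trace through this code step by step.

Initialize: n_items = 0
Entering loop: for j in range(10):
After iteration 1: j = 0, n_items = 0
After iteration 2: j = 1, n_items = 1, pos = 0
After iteration 3: j = 2, n_items = 3, pos = 1
After iteration 4: j = 3, n_items = 6, pos = 2
After iteration 5: j = 4, n_items = 10, pos = 3
After iteration 6: j = 5, n_items = 15, pos = 4
After iteration 7: j = 6, n_items = 21, pos = 5
After iteration 8: j = 7, n_items = 28, pos = 6
After iteration 9: j = 8, n_items = 36, pos = 7
After iteration 10: j = 9, n_items = 45, pos = 8
Loop ends.

Final answer: 45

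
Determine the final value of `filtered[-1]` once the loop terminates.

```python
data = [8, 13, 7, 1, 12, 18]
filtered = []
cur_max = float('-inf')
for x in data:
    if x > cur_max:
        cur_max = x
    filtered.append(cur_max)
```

Let's trace through this code step by step.

Initialize: data = [8, 13, 7, 1, 12, 18]
Initialize: filtered = []
Initialize: cur_max = -inf
Entering loop: for x in data:
After iteration 1: x = 8, filtered = [8], cur_max = 8
After iteration 2: x = 13, filtered = [8, 13], cur_max = 13
After iteration 3: x = 7, filtered = [8, 13, 13], cur_max = 13
After iteration 4: x = 1, filtered = [8, 13, 13, 13], cur_max = 13
After iteration 5: x = 12, filtered = [8, 13, 13, 13, 13], cur_max = 13
After iteration 6: x = 18, filtered = [8, 13, 13, 13, 13, 18], cur_max = 18
Loop ends.
filtered[-1] = 18

Final answer: 18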